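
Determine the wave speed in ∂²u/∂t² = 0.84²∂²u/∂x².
Speed = 0.84. Information travels along characteristics x = x₀ ± 0.84t.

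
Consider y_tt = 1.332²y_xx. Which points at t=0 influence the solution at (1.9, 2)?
Domain of dependence: [-0.764, 4.564]. Signals travel at speed 1.332, so data within |x - 1.9| ≤ 1.332·2 = 2.664 can reach the point.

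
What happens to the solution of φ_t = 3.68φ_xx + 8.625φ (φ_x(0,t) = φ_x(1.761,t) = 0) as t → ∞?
φ grows unboundedly. With Neumann BCs the constant mode has diffusion eigenvalue 0, so any r > 0 makes it grow like e^(8.625t); solution grows exponentially.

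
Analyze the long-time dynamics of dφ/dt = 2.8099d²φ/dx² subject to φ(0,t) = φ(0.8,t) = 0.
Long-time behavior: φ → 0. Heat diffuses out through both boundaries.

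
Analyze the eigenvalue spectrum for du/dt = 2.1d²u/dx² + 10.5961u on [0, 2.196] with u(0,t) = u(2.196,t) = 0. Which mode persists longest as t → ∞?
Eigenvalues: λₙ = 2.1n²π²/2.196² - 10.5961.
First three modes:
  n=1: λ₁ = 2.1π²/2.196² - 10.5961 ≈ -6.298
  n=2: λ₂ = 8.4π²/2.196² - 10.5961 ≈ 6.595
  n=3: λ₃ = 18.9π²/2.196² - 10.5961 ≈ 28.085
Since 2.1π²/2.196² ≈ 4.298 < 10.5961, λ₁ < 0.
The n=1 mode grows fastest (−λₙ is largest for n=1) → dominates.
Asymptotic: u ~ c₁ sin(πx/2.196) e^{6.298t} (exponential growth at rate −λ₁ ≈ 6.298).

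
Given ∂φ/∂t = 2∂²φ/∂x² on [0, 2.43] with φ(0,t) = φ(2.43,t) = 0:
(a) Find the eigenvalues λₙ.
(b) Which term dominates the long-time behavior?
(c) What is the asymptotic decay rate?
Eigenvalues: λₙ = 2n²π²/2.43².
First three modes:
  n=1: λ₁ = 2π²/2.43² ≈ 3.343
  n=2: λ₂ = 8π²/2.43² ≈ 13.371 (4× faster decay)
  n=3: λ₃ = 18π²/2.43² ≈ 30.086 (9× faster decay)
As t → ∞, higher modes decay exponentially faster. The n=1 mode dominates: φ ~ c₁ sin(πx/2.43) e^{-λ₁t}.
Decay rate: λ₁ = 2π²/2.43² ≈ 3.343.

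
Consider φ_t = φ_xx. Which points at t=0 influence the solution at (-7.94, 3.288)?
The entire real line. The heat equation has infinite propagation speed: any initial disturbance instantly affects all points (though exponentially small far away).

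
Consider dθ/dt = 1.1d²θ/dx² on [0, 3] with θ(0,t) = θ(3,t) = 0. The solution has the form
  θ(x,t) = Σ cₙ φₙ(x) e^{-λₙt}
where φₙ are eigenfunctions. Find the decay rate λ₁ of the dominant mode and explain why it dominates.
Eigenvalues: λₙ = 1.1n²π²/3².
First three modes:
  n=1: λ₁ = 1.1π²/3² ≈ 1.206
  n=2: λ₂ = 4.4π²/3² ≈ 4.825 (4× faster decay)
  n=3: λ₃ = 9.9π²/3² ≈ 10.857 (9× faster decay)
As t → ∞, higher modes decay exponentially faster. The n=1 mode dominates: θ ~ c₁ sin(πx/3) e^{-λ₁t}.
Decay rate: λ₁ = 1.1π²/3² ≈ 1.206.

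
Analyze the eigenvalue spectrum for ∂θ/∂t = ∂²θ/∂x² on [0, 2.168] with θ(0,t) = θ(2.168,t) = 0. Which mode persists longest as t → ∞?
Eigenvalues: λₙ = n²π²/2.168².
First three modes:
  n=1: λ₁ = π²/2.168² ≈ 2.1
  n=2: λ₂ = 4π²/2.168² ≈ 8.399 (4× faster decay)
  n=3: λ₃ = 9π²/2.168² ≈ 18.898 (9× faster decay)
As t → ∞, higher modes decay exponentially faster. The n=1 mode dominates: θ ~ c₁ sin(πx/2.168) e^{-λ₁t}.
Decay rate: λ₁ = π²/2.168² ≈ 2.1.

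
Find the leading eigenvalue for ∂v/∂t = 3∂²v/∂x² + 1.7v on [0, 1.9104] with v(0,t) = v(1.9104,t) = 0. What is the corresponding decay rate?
Eigenvalues: λₙ = 3n²π²/1.9104² - 1.7.
First three modes:
  n=1: λ₁ = 3π²/1.9104² - 1.7 ≈ 6.413
  n=2: λ₂ = 12π²/1.9104² - 1.7 ≈ 30.751
  n=3: λ₃ = 27π²/1.9104² - 1.7 ≈ 71.315
Since 3π²/1.9104² ≈ 8.113 > 1.7, all λₙ > 0.
The n=1 mode decays slowest → dominates as t → ∞.
Asymptotic: v ~ c₁ sin(πx/1.9104) e^{-λ₁t} with decay rate λ₁ ≈ 6.413.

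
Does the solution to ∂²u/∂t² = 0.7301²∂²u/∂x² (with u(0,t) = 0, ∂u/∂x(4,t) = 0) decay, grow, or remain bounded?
u oscillates (no decay). Energy is conserved; the solution oscillates indefinitely as standing waves.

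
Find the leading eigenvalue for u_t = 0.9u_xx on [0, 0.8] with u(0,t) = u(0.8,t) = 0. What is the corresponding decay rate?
Eigenvalues: λₙ = 0.9n²π²/0.8².
First three modes:
  n=1: λ₁ = 0.9π²/0.8² ≈ 13.879
  n=2: λ₂ = 3.6π²/0.8² ≈ 55.517 (4× faster decay)
  n=3: λ₃ = 8.1π²/0.8² ≈ 124.912 (9× faster decay)
As t → ∞, higher modes decay exponentially faster. The n=1 mode dominates: u ~ c₁ sin(πx/0.8) e^{-λ₁t}.
Decay rate: λ₁ = 0.9π²/0.8² ≈ 13.879.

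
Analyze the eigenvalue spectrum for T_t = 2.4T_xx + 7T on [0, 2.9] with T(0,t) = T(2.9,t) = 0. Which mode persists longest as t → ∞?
Eigenvalues: λₙ = 2.4n²π²/2.9² - 7.
First three modes:
  n=1: λ₁ = 2.4π²/2.9² - 7 ≈ -4.183
  n=2: λ₂ = 9.6π²/2.9² - 7 ≈ 4.266
  n=3: λ₃ = 21.6π²/2.9² - 7 ≈ 18.349
Since 2.4π²/2.9² ≈ 2.817 < 7, λ₁ < 0.
The n=1 mode grows fastest (−λₙ is largest for n=1) → dominates.
Asymptotic: T ~ c₁ sin(πx/2.9) e^{4.183t} (exponential growth at rate −λ₁ ≈ 4.183).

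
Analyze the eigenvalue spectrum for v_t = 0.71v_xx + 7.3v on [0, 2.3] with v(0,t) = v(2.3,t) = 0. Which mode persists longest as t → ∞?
Eigenvalues: λₙ = 0.71n²π²/2.3² - 7.3.
First three modes:
  n=1: λ₁ = 0.71π²/2.3² - 7.3 ≈ -5.975
  n=2: λ₂ = 2.84π²/2.3² - 7.3 ≈ -2.001
  n=3: λ₃ = 6.39π²/2.3² - 7.3 ≈ 4.622
Since 0.71π²/2.3² ≈ 1.325 < 7.3, λ₁ < 0.
The n=1 mode grows fastest (−λₙ is largest for n=1) → dominates.
Asymptotic: v ~ c₁ sin(πx/2.3) e^{5.975t} (exponential growth at rate −λ₁ ≈ 5.975).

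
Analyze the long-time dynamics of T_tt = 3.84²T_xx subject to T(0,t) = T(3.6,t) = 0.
Long-time behavior: T oscillates (no decay). Energy is conserved; the solution oscillates indefinitely as standing waves.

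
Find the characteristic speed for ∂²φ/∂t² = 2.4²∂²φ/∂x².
Speed = 2.4. Information travels along characteristics x = x₀ ± 2.4t.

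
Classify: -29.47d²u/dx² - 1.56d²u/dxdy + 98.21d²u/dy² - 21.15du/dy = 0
Hyperbolic (discriminant = 11579.4284).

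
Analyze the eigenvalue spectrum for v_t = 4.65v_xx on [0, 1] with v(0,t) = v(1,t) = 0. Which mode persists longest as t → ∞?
Eigenvalues: λₙ = 4.65n²π².
First three modes:
  n=1: λ₁ = 4.65π² ≈ 45.894
  n=2: λ₂ = 18.6π² ≈ 183.575 (4× faster decay)
  n=3: λ₃ = 41.85π² ≈ 413.043 (9× faster decay)
As t → ∞, higher modes decay exponentially faster. The n=1 mode dominates: v ~ c₁ sin(πx) e^{-λ₁t}.
Decay rate: λ₁ = 4.65π² ≈ 45.894.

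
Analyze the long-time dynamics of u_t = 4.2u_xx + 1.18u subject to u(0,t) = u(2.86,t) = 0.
Long-time behavior: u → 0. Diffusion dominates reaction (r=1.18 < κπ²/L²≈5.07); solution decays.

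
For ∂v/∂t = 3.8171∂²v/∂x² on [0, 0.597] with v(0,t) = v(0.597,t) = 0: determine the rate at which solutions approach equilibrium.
Eigenvalues: λₙ = 3.8171n²π²/0.597².
First three modes:
  n=1: λ₁ = 3.8171π²/0.597² ≈ 105.702
  n=2: λ₂ = 15.2684π²/0.597² ≈ 422.809 (4× faster decay)
  n=3: λ₃ = 34.3539π²/0.597² ≈ 951.321 (9× faster decay)
As t → ∞, higher modes decay exponentially faster. The n=1 mode dominates: v ~ c₁ sin(πx/0.597) e^{-λ₁t}.
Decay rate: λ₁ = 3.8171π²/0.597² ≈ 105.702.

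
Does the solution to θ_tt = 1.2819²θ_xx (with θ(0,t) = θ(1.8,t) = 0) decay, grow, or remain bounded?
θ oscillates (no decay). Energy is conserved; the solution oscillates indefinitely as standing waves.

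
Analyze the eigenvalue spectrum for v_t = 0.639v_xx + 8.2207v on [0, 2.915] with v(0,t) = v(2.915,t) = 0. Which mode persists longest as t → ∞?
Eigenvalues: λₙ = 0.639n²π²/2.915² - 8.2207.
First three modes:
  n=1: λ₁ = 0.639π²/2.915² - 8.2207 ≈ -7.478
  n=2: λ₂ = 2.556π²/2.915² - 8.2207 ≈ -5.252
  n=3: λ₃ = 5.751π²/2.915² - 8.2207 ≈ -1.541
Since 0.639π²/2.915² ≈ 0.742 < 8.2207, λ₁ < 0.
The n=1 mode grows fastest (−λₙ is largest for n=1) → dominates.
Asymptotic: v ~ c₁ sin(πx/2.915) e^{7.478t} (exponential growth at rate −λ₁ ≈ 7.478).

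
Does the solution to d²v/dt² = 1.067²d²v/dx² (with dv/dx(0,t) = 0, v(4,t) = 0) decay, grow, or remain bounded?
v oscillates (no decay). Energy is conserved; the solution oscillates indefinitely as standing waves.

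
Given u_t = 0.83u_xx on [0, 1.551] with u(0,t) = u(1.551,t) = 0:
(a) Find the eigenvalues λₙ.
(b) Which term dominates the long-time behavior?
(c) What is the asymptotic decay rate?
Eigenvalues: λₙ = 0.83n²π²/1.551².
First three modes:
  n=1: λ₁ = 0.83π²/1.551² ≈ 3.405
  n=2: λ₂ = 3.32π²/1.551² ≈ 13.621 (4× faster decay)
  n=3: λ₃ = 7.47π²/1.551² ≈ 30.648 (9× faster decay)
As t → ∞, higher modes decay exponentially faster. The n=1 mode dominates: u ~ c₁ sin(πx/1.551) e^{-λ₁t}.
Decay rate: λ₁ = 0.83π²/1.551² ≈ 3.405.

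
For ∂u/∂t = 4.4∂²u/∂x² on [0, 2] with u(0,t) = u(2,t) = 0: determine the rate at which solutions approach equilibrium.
Eigenvalues: λₙ = 4.4n²π²/2².
First three modes:
  n=1: λ₁ = 4.4π²/2² ≈ 10.857
  n=2: λ₂ = 17.6π²/2² ≈ 43.426 (4× faster decay)
  n=3: λ₃ = 39.6π²/2² ≈ 97.709 (9× faster decay)
As t → ∞, higher modes decay exponentially faster. The n=1 mode dominates: u ~ c₁ sin(πx/2) e^{-λ₁t}.
Decay rate: λ₁ = 4.4π²/2² ≈ 10.857.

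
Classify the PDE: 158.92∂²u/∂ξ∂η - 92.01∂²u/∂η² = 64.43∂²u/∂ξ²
Rewriting in standard form: -64.43∂²u/∂ξ² + 158.92∂²u/∂ξ∂η - 92.01∂²u/∂η² = 0. A = -64.43, B = 158.92, C = -92.01. Discriminant B² - 4AC = 1542.7492. Since 1542.7492 > 0, hyperbolic.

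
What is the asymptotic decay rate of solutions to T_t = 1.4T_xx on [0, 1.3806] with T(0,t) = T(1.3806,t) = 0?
Eigenvalues: λₙ = 1.4n²π²/1.3806².
First three modes:
  n=1: λ₁ = 1.4π²/1.3806² ≈ 7.249
  n=2: λ₂ = 5.6π²/1.3806² ≈ 28.997 (4× faster decay)
  n=3: λ₃ = 12.6π²/1.3806² ≈ 65.243 (9× faster decay)
As t → ∞, higher modes decay exponentially faster. The n=1 mode dominates: T ~ c₁ sin(πx/1.3806) e^{-λ₁t}.
Decay rate: λ₁ = 1.4π²/1.3806² ≈ 7.249.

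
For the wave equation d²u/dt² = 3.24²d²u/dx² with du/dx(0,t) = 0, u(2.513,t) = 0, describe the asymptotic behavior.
u oscillates (no decay). Energy is conserved; the solution oscillates indefinitely as standing waves.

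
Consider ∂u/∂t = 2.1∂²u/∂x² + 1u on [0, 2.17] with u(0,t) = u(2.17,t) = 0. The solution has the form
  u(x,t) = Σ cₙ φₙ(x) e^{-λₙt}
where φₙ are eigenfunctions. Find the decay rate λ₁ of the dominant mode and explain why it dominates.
Eigenvalues: λₙ = 2.1n²π²/2.17² - 1.
First three modes:
  n=1: λ₁ = 2.1π²/2.17² - 1 ≈ 3.401
  n=2: λ₂ = 8.4π²/2.17² - 1 ≈ 16.606
  n=3: λ₃ = 18.9π²/2.17² - 1 ≈ 38.613
Since 2.1π²/2.17² ≈ 4.401 > 1, all λₙ > 0.
The n=1 mode decays slowest → dominates as t → ∞.
Asymptotic: u ~ c₁ sin(πx/2.17) e^{-λ₁t} with decay rate λ₁ ≈ 3.401.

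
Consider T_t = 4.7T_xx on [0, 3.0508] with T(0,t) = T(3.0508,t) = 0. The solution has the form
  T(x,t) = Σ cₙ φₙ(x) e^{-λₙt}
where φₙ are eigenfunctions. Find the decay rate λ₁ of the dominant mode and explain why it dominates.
Eigenvalues: λₙ = 4.7n²π²/3.0508².
First three modes:
  n=1: λ₁ = 4.7π²/3.0508² ≈ 4.984
  n=2: λ₂ = 18.8π²/3.0508² ≈ 19.936 (4× faster decay)
  n=3: λ₃ = 42.3π²/3.0508² ≈ 44.855 (9× faster decay)
As t → ∞, higher modes decay exponentially faster. The n=1 mode dominates: T ~ c₁ sin(πx/3.0508) e^{-λ₁t}.
Decay rate: λ₁ = 4.7π²/3.0508² ≈ 4.984.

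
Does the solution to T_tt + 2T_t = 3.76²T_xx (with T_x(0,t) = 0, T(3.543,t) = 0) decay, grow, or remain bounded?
T → 0. Damping (γ=2) dissipates energy; oscillations decay exponentially.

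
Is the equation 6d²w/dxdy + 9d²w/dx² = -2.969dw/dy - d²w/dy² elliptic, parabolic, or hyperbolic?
Rewriting in standard form: 9d²w/dx² + 6d²w/dxdy + d²w/dy² + 2.969dw/dy = 0. Computing B² - 4AC with A = 9, B = 6, C = 1: discriminant = 0 (zero). Answer: parabolic.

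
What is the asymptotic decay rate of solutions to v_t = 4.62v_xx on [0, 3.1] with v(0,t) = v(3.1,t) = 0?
Eigenvalues: λₙ = 4.62n²π²/3.1².
First three modes:
  n=1: λ₁ = 4.62π²/3.1² ≈ 4.745
  n=2: λ₂ = 18.48π²/3.1² ≈ 18.979 (4× faster decay)
  n=3: λ₃ = 41.58π²/3.1² ≈ 42.703 (9× faster decay)
As t → ∞, higher modes decay exponentially faster. The n=1 mode dominates: v ~ c₁ sin(πx/3.1) e^{-λ₁t}.
Decay rate: λ₁ = 4.62π²/3.1² ≈ 4.745.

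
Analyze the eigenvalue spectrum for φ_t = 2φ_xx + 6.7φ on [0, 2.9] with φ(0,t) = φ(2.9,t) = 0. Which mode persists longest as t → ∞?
Eigenvalues: λₙ = 2n²π²/2.9² - 6.7.
First three modes:
  n=1: λ₁ = 2π²/2.9² - 6.7 ≈ -4.353
  n=2: λ₂ = 8π²/2.9² - 6.7 ≈ 2.688
  n=3: λ₃ = 18π²/2.9² - 6.7 ≈ 14.424
Since 2π²/2.9² ≈ 2.347 < 6.7, λ₁ < 0.
The n=1 mode grows fastest (−λₙ is largest for n=1) → dominates.
Asymptotic: φ ~ c₁ sin(πx/2.9) e^{4.353t} (exponential growth at rate −λ₁ ≈ 4.353).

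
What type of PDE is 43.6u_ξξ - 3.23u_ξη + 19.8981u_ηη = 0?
With A = 43.6, B = -3.23, C = 19.8981, the discriminant is -3459.79574. This is an elliptic PDE.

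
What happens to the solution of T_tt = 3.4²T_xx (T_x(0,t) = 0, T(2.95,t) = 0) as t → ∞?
T oscillates (no decay). Energy is conserved; the solution oscillates indefinitely as standing waves.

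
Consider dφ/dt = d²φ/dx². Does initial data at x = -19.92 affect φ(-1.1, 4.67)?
Yes, for any finite x. The heat equation has infinite propagation speed, so all initial data affects all points at any t > 0.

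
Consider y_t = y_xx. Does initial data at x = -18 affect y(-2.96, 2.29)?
Yes, for any finite x. The heat equation has infinite propagation speed, so all initial data affects all points at any t > 0.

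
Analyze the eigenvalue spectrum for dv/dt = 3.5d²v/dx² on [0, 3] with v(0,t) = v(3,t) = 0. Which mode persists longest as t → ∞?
Eigenvalues: λₙ = 3.5n²π²/3².
First three modes:
  n=1: λ₁ = 3.5π²/3² ≈ 3.838
  n=2: λ₂ = 14π²/3² ≈ 15.353 (4× faster decay)
  n=3: λ₃ = 31.5π²/3² ≈ 34.544 (9× faster decay)
As t → ∞, higher modes decay exponentially faster. The n=1 mode dominates: v ~ c₁ sin(πx/3) e^{-λ₁t}.
Decay rate: λ₁ = 3.5π²/3² ≈ 3.838.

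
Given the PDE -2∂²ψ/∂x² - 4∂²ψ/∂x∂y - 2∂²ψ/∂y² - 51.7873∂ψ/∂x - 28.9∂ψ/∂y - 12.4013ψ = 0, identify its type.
The second-order coefficients are A = -2, B = -4, C = -2. Since B² - 4AC = 0 = 0, this is a parabolic PDE.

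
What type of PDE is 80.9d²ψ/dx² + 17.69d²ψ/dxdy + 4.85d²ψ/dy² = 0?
With A = 80.9, B = 17.69, C = 4.85, the discriminant is -1256.5239. This is an elliptic PDE.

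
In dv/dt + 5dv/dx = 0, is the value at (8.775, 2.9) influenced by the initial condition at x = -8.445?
No. Only data at x = -5.725 affects (8.775, 2.9). Advection has one-way propagation along characteristics.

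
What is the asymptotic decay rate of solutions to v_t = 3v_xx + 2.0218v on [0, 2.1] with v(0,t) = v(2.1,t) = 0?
Eigenvalues: λₙ = 3n²π²/2.1² - 2.0218.
First three modes:
  n=1: λ₁ = 3π²/2.1² - 2.0218 ≈ 4.692
  n=2: λ₂ = 12π²/2.1² - 2.0218 ≈ 24.834
  n=3: λ₃ = 27π²/2.1² - 2.0218 ≈ 58.404
Since 3π²/2.1² ≈ 6.714 > 2.0218, all λₙ > 0.
The n=1 mode decays slowest → dominates as t → ∞.
Asymptotic: v ~ c₁ sin(πx/2.1) e^{-λ₁t} with decay rate λ₁ ≈ 4.692.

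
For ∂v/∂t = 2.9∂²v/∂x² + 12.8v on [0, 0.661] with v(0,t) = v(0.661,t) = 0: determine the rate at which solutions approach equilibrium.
Eigenvalues: λₙ = 2.9n²π²/0.661² - 12.8.
First three modes:
  n=1: λ₁ = 2.9π²/0.661² - 12.8 ≈ 52.708
  n=2: λ₂ = 11.6π²/0.661² - 12.8 ≈ 249.232
  n=3: λ₃ = 26.1π²/0.661² - 12.8 ≈ 576.773
Since 2.9π²/0.661² ≈ 65.508 > 12.8, all λₙ > 0.
The n=1 mode decays slowest → dominates as t → ∞.
Asymptotic: v ~ c₁ sin(πx/0.661) e^{-λ₁t} with decay rate λ₁ ≈ 52.708.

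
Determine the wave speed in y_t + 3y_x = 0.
Speed = 3. Information travels along x - 3t = const (rightward).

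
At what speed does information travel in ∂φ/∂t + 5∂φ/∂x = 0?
Speed = 5. Information travels along x - 5t = const (rightward).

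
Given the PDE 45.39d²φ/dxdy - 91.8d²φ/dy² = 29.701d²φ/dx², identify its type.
Rewriting in standard form: -29.701d²φ/dx² + 45.39d²φ/dxdy - 91.8d²φ/dy² = 0. The second-order coefficients are A = -29.701, B = 45.39, C = -91.8. Since B² - 4AC = -8845.9551 < 0, this is an elliptic PDE.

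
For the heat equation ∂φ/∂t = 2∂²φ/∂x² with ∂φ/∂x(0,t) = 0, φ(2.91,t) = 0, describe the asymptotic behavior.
φ → 0. Heat escapes through the Dirichlet boundary.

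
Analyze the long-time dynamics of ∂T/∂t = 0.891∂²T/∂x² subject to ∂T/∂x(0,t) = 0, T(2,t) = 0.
Long-time behavior: T → 0. Heat escapes through the Dirichlet boundary.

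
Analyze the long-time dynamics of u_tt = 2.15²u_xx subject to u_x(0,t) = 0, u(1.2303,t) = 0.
Long-time behavior: u oscillates (no decay). Energy is conserved; the solution oscillates indefinitely as standing waves.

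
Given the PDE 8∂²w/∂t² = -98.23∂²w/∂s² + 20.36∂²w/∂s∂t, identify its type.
Rewriting in standard form: 98.23∂²w/∂s² - 20.36∂²w/∂s∂t + 8∂²w/∂t² = 0. The second-order coefficients are A = 98.23, B = -20.36, C = 8. Since B² - 4AC = -2728.8304 < 0, this is an elliptic PDE.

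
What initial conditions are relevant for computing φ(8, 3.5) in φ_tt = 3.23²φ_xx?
Domain of dependence: [-3.305, 19.305]. Signals travel at speed 3.23, so data within |x - 8| ≤ 3.23·3.5 = 11.305 can reach the point.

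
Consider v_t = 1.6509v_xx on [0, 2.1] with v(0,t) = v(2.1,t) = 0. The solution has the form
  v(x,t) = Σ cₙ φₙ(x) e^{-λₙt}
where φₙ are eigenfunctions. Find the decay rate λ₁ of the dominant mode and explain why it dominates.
Eigenvalues: λₙ = 1.6509n²π²/2.1².
First three modes:
  n=1: λ₁ = 1.6509π²/2.1² ≈ 3.695
  n=2: λ₂ = 6.6036π²/2.1² ≈ 14.779 (4× faster decay)
  n=3: λ₃ = 14.8581π²/2.1² ≈ 33.253 (9× faster decay)
As t → ∞, higher modes decay exponentially faster. The n=1 mode dominates: v ~ c₁ sin(πx/2.1) e^{-λ₁t}.
Decay rate: λ₁ = 1.6509π²/2.1² ≈ 3.695.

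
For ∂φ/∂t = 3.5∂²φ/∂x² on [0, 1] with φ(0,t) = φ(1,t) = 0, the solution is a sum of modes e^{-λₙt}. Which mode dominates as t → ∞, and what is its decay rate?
Eigenvalues: λₙ = 3.5n²π².
First three modes:
  n=1: λ₁ = 3.5π² ≈ 34.544
  n=2: λ₂ = 14π² ≈ 138.174 (4× faster decay)
  n=3: λ₃ = 31.5π² ≈ 310.893 (9× faster decay)
As t → ∞, higher modes decay exponentially faster. The n=1 mode dominates: φ ~ c₁ sin(πx) e^{-λ₁t}.
Decay rate: λ₁ = 3.5π² ≈ 34.544.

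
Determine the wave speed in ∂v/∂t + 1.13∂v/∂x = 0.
Speed = 1.13. Information travels along x - 1.13t = const (rightward).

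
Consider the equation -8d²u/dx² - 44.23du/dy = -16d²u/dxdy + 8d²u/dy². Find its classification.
Rewriting in standard form: -8d²u/dx² + 16d²u/dxdy - 8d²u/dy² - 44.23du/dy = 0. Parabolic. (A = -8, B = 16, C = -8 gives B² - 4AC = 0.)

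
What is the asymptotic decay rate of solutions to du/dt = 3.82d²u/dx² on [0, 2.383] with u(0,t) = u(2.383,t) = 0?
Eigenvalues: λₙ = 3.82n²π²/2.383².
First three modes:
  n=1: λ₁ = 3.82π²/2.383² ≈ 6.639
  n=2: λ₂ = 15.28π²/2.383² ≈ 26.557 (4× faster decay)
  n=3: λ₃ = 34.38π²/2.383² ≈ 59.753 (9× faster decay)
As t → ∞, higher modes decay exponentially faster. The n=1 mode dominates: u ~ c₁ sin(πx/2.383) e^{-λ₁t}.
Decay rate: λ₁ = 3.82π²/2.383² ≈ 6.639.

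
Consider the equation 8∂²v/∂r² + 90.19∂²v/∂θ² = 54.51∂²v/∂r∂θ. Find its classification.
Rewriting in standard form: 8∂²v/∂r² - 54.51∂²v/∂r∂θ + 90.19∂²v/∂θ² = 0. Hyperbolic. (A = 8, B = -54.51, C = 90.19 gives B² - 4AC = 85.2601.)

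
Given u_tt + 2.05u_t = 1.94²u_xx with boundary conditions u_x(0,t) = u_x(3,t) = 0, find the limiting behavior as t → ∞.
u → constant (steady state). Damping (γ=2.05) dissipates the nonconstant modes; with Neumann BCs the spatial average obeys M''+γM'=0 and tends to a finite limit.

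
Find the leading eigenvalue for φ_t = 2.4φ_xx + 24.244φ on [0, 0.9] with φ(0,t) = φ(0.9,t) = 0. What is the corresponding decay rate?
Eigenvalues: λₙ = 2.4n²π²/0.9² - 24.244.
First three modes:
  n=1: λ₁ = 2.4π²/0.9² - 24.244 ≈ 4.999
  n=2: λ₂ = 9.6π²/0.9² - 24.244 ≈ 92.729
  n=3: λ₃ = 21.6π²/0.9² - 24.244 ≈ 238.945
Since 2.4π²/0.9² ≈ 29.243 > 24.244, all λₙ > 0.
The n=1 mode decays slowest → dominates as t → ∞.
Asymptotic: φ ~ c₁ sin(πx/0.9) e^{-λ₁t} with decay rate λ₁ ≈ 4.999.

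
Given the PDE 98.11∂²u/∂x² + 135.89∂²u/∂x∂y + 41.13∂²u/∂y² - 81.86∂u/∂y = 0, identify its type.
The second-order coefficients are A = 98.11, B = 135.89, C = 41.13. Since B² - 4AC = 2325.0349 > 0, this is a hyperbolic PDE.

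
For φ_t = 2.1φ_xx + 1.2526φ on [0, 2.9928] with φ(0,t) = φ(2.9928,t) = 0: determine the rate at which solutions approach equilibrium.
Eigenvalues: λₙ = 2.1n²π²/2.9928² - 1.2526.
First three modes:
  n=1: λ₁ = 2.1π²/2.9928² - 1.2526 ≈ 1.061
  n=2: λ₂ = 8.4π²/2.9928² - 1.2526 ≈ 8.003
  n=3: λ₃ = 18.9π²/2.9928² - 1.2526 ≈ 19.573
Since 2.1π²/2.9928² ≈ 2.314 > 1.2526, all λₙ > 0.
The n=1 mode decays slowest → dominates as t → ∞.
Asymptotic: φ ~ c₁ sin(πx/2.9928) e^{-λ₁t} with decay rate λ₁ ≈ 1.061.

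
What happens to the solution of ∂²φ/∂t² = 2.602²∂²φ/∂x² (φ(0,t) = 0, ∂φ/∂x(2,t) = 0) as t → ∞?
φ oscillates (no decay). Energy is conserved; the solution oscillates indefinitely as standing waves.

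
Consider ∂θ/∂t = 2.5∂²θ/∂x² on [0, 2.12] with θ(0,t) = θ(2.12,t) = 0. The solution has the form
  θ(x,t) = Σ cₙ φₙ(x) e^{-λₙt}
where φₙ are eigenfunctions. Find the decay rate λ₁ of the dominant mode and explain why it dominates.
Eigenvalues: λₙ = 2.5n²π²/2.12².
First three modes:
  n=1: λ₁ = 2.5π²/2.12² ≈ 5.49
  n=2: λ₂ = 10π²/2.12² ≈ 21.96 (4× faster decay)
  n=3: λ₃ = 22.5π²/2.12² ≈ 49.41 (9× faster decay)
As t → ∞, higher modes decay exponentially faster. The n=1 mode dominates: θ ~ c₁ sin(πx/2.12) e^{-λ₁t}.
Decay rate: λ₁ = 2.5π²/2.12² ≈ 5.49.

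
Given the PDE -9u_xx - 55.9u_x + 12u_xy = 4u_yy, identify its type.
Rewriting in standard form: -9u_xx + 12u_xy - 4u_yy - 55.9u_x = 0. The second-order coefficients are A = -9, B = 12, C = -4. Since B² - 4AC = 0 = 0, this is a parabolic PDE.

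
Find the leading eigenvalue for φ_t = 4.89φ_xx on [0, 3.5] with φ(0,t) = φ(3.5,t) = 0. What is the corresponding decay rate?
Eigenvalues: λₙ = 4.89n²π²/3.5².
First three modes:
  n=1: λ₁ = 4.89π²/3.5² ≈ 3.94
  n=2: λ₂ = 19.56π²/3.5² ≈ 15.759 (4× faster decay)
  n=3: λ₃ = 44.01π²/3.5² ≈ 35.458 (9× faster decay)
As t → ∞, higher modes decay exponentially faster. The n=1 mode dominates: φ ~ c₁ sin(πx/3.5) e^{-λ₁t}.
Decay rate: λ₁ = 4.89π²/3.5² ≈ 3.94.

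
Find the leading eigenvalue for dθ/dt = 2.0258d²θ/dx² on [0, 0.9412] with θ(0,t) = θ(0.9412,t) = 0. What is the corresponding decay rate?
Eigenvalues: λₙ = 2.0258n²π²/0.9412².
First three modes:
  n=1: λ₁ = 2.0258π²/0.9412² ≈ 22.57
  n=2: λ₂ = 8.1032π²/0.9412² ≈ 90.28 (4× faster decay)
  n=3: λ₃ = 18.2322π²/0.9412² ≈ 203.13 (9× faster decay)
As t → ∞, higher modes decay exponentially faster. The n=1 mode dominates: θ ~ c₁ sin(πx/0.9412) e^{-λ₁t}.
Decay rate: λ₁ = 2.0258π²/0.9412² ≈ 22.57.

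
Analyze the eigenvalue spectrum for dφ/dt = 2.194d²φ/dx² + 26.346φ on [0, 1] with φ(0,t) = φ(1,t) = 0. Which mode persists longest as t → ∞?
Eigenvalues: λₙ = 2.194n²π²/1² - 26.346.
First three modes:
  n=1: λ₁ = 2.194π² - 26.346 ≈ -4.692
  n=2: λ₂ = 8.776π² - 26.346 ≈ 60.27
  n=3: λ₃ = 19.746π² - 26.346 ≈ 168.539
Since 2.194π² ≈ 21.654 < 26.346, λ₁ < 0.
The n=1 mode grows fastest (−λₙ is largest for n=1) → dominates.
Asymptotic: φ ~ c₁ sin(πx/1) e^{4.692t} (exponential growth at rate −λ₁ ≈ 4.692).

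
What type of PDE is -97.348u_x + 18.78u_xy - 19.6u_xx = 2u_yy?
Rewriting in standard form: -19.6u_xx + 18.78u_xy - 2u_yy - 97.348u_x = 0. With A = -19.6, B = 18.78, C = -2, the discriminant is 195.8884. This is a hyperbolic PDE.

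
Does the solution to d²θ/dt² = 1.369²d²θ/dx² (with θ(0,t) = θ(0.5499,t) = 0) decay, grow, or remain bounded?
θ oscillates (no decay). Energy is conserved; the solution oscillates indefinitely as standing waves.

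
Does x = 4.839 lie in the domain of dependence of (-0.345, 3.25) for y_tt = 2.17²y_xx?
Yes. The domain of dependence is [-7.3975, 6.7075], and 4.839 ∈ [-7.3975, 6.7075].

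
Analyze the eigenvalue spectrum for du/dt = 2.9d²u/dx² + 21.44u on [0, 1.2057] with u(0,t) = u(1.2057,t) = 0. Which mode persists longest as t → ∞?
Eigenvalues: λₙ = 2.9n²π²/1.2057² - 21.44.
First three modes:
  n=1: λ₁ = 2.9π²/1.2057² - 21.44 ≈ -1.751
  n=2: λ₂ = 11.6π²/1.2057² - 21.44 ≈ 57.315
  n=3: λ₃ = 26.1π²/1.2057² - 21.44 ≈ 155.759
Since 2.9π²/1.2057² ≈ 19.689 < 21.44, λ₁ < 0.
The n=1 mode grows fastest (−λₙ is largest for n=1) → dominates.
Asymptotic: u ~ c₁ sin(πx/1.2057) e^{1.751t} (exponential growth at rate −λ₁ ≈ 1.751).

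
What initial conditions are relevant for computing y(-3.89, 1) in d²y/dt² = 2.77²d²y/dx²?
Domain of dependence: [-6.66, -1.12]. Signals travel at speed 2.77, so data within |x - -3.89| ≤ 2.77·1 = 2.77 can reach the point.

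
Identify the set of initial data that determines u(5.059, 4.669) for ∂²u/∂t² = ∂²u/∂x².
Domain of dependence: [0.39, 9.728]. Signals travel at speed 1, so data within |x - 5.059| ≤ 1·4.669 = 4.669 can reach the point.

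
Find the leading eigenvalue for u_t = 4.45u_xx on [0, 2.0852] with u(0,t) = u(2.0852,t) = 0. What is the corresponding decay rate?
Eigenvalues: λₙ = 4.45n²π²/2.0852².
First three modes:
  n=1: λ₁ = 4.45π²/2.0852² ≈ 10.101
  n=2: λ₂ = 17.8π²/2.0852² ≈ 40.404 (4× faster decay)
  n=3: λ₃ = 40.05π²/2.0852² ≈ 90.909 (9× faster decay)
As t → ∞, higher modes decay exponentially faster. The n=1 mode dominates: u ~ c₁ sin(πx/2.0852) e^{-λ₁t}.
Decay rate: λ₁ = 4.45π²/2.0852² ≈ 10.101.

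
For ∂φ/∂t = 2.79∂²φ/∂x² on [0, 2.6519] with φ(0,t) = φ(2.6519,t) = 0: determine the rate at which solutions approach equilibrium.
Eigenvalues: λₙ = 2.79n²π²/2.6519².
First three modes:
  n=1: λ₁ = 2.79π²/2.6519² ≈ 3.916
  n=2: λ₂ = 11.16π²/2.6519² ≈ 15.662 (4× faster decay)
  n=3: λ₃ = 25.11π²/2.6519² ≈ 35.24 (9× faster decay)
As t → ∞, higher modes decay exponentially faster. The n=1 mode dominates: φ ~ c₁ sin(πx/2.6519) e^{-λ₁t}.
Decay rate: λ₁ = 2.79π²/2.6519² ≈ 3.916.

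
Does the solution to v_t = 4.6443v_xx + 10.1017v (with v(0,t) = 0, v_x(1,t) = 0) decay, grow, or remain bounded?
v → 0. Diffusion dominates reaction (r=10.1017 < κπ²/(4L²)≈11.46); solution decays.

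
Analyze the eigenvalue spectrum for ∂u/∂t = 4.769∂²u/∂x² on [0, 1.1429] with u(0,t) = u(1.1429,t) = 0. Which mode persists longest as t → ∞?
Eigenvalues: λₙ = 4.769n²π²/1.1429².
First three modes:
  n=1: λ₁ = 4.769π²/1.1429² ≈ 36.034
  n=2: λ₂ = 19.076π²/1.1429² ≈ 144.135 (4× faster decay)
  n=3: λ₃ = 42.921π²/1.1429² ≈ 324.305 (9× faster decay)
As t → ∞, higher modes decay exponentially faster. The n=1 mode dominates: u ~ c₁ sin(πx/1.1429) e^{-λ₁t}.
Decay rate: λ₁ = 4.769π²/1.1429² ≈ 36.034.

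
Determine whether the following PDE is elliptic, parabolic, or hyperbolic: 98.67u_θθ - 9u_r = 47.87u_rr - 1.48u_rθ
Rewriting in standard form: -47.87u_rr + 1.48u_rθ + 98.67u_θθ - 9u_r = 0. Coefficients: A = -47.87, B = 1.48, C = 98.67. B² - 4AC = 18895.522, which is positive, so the equation is hyperbolic.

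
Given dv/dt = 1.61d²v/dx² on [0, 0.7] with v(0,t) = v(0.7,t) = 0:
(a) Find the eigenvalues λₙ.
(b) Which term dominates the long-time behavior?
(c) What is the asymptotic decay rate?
Eigenvalues: λₙ = 1.61n²π²/0.7².
First three modes:
  n=1: λ₁ = 1.61π²/0.7² ≈ 32.429
  n=2: λ₂ = 6.44π²/0.7² ≈ 129.715 (4× faster decay)
  n=3: λ₃ = 14.49π²/0.7² ≈ 291.858 (9× faster decay)
As t → ∞, higher modes decay exponentially faster. The n=1 mode dominates: v ~ c₁ sin(πx/0.7) e^{-λ₁t}.
Decay rate: λ₁ = 1.61π²/0.7² ≈ 32.429.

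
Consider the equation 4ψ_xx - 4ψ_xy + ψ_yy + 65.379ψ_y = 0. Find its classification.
Parabolic. (A = 4, B = -4, C = 1 gives B² - 4AC = 0.)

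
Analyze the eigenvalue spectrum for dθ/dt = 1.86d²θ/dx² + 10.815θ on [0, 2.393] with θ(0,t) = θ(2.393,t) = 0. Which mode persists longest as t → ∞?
Eigenvalues: λₙ = 1.86n²π²/2.393² - 10.815.
First three modes:
  n=1: λ₁ = 1.86π²/2.393² - 10.815 ≈ -7.609
  n=2: λ₂ = 7.44π²/2.393² - 10.815 ≈ 2.008
  n=3: λ₃ = 16.74π²/2.393² - 10.815 ≈ 18.037
Since 1.86π²/2.393² ≈ 3.206 < 10.815, λ₁ < 0.
The n=1 mode grows fastest (−λₙ is largest for n=1) → dominates.
Asymptotic: θ ~ c₁ sin(πx/2.393) e^{7.609t} (exponential growth at rate −λ₁ ≈ 7.609).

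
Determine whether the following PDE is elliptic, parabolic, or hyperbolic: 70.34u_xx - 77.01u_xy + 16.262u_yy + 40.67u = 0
Coefficients: A = 70.34, B = -77.01, C = 16.262. B² - 4AC = 1355.06378, which is positive, so the equation is hyperbolic.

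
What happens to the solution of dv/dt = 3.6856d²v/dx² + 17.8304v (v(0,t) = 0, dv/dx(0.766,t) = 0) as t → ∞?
v grows unboundedly. Reaction dominates diffusion (r=17.8304 > κπ²/(4L²)≈15.5); solution grows exponentially.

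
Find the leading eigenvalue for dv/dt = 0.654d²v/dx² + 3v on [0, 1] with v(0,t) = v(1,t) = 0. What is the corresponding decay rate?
Eigenvalues: λₙ = 0.654n²π²/1² - 3.
First three modes:
  n=1: λ₁ = 0.654π² - 3 ≈ 3.455
  n=2: λ₂ = 2.616π² - 3 ≈ 22.819
  n=3: λ₃ = 5.886π² - 3 ≈ 55.092
Since 0.654π² ≈ 6.455 > 3, all λₙ > 0.
The n=1 mode decays slowest → dominates as t → ∞.
Asymptotic: v ~ c₁ sin(πx/1) e^{-λ₁t} with decay rate λ₁ ≈ 3.455.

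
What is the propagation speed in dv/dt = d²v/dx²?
Infinite. The heat equation is parabolic, not hyperbolic, so disturbances propagate instantly.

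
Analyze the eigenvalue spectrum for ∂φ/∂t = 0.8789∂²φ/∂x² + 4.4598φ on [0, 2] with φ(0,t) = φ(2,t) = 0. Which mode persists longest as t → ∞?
Eigenvalues: λₙ = 0.8789n²π²/2² - 4.4598.
First three modes:
  n=1: λ₁ = 0.8789π²/2² - 4.4598 ≈ -2.291
  n=2: λ₂ = 3.5156π²/2² - 4.4598 ≈ 4.215
  n=3: λ₃ = 7.9101π²/2² - 4.4598 ≈ 15.058
Since 0.8789π²/2² ≈ 2.169 < 4.4598, λ₁ < 0.
The n=1 mode grows fastest (−λₙ is largest for n=1) → dominates.
Asymptotic: φ ~ c₁ sin(πx/2) e^{2.291t} (exponential growth at rate −λ₁ ≈ 2.291).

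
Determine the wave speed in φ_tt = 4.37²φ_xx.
Speed = 4.37. Information travels along characteristics x = x₀ ± 4.37t.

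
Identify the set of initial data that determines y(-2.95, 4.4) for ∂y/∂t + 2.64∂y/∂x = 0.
A single point: x = -14.566. The characteristic through (-2.95, 4.4) is x - 2.64t = const, so x = -2.95 - 2.64·4.4 = -14.566.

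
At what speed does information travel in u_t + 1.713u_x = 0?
Speed = 1.713. Information travels along x - 1.713t = const (rightward).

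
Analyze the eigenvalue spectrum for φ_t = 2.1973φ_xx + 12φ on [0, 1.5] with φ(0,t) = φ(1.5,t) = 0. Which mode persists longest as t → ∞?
Eigenvalues: λₙ = 2.1973n²π²/1.5² - 12.
First three modes:
  n=1: λ₁ = 2.1973π²/1.5² - 12 ≈ -2.362
  n=2: λ₂ = 8.7892π²/1.5² - 12 ≈ 26.554
  n=3: λ₃ = 19.7757π²/1.5² - 12 ≈ 74.746
Since 2.1973π²/1.5² ≈ 9.638 < 12, λ₁ < 0.
The n=1 mode grows fastest (−λₙ is largest for n=1) → dominates.
Asymptotic: φ ~ c₁ sin(πx/1.5) e^{2.362t} (exponential growth at rate −λ₁ ≈ 2.362).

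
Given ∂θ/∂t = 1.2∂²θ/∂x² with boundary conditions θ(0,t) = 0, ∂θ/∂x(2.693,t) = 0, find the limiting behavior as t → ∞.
θ → 0. Heat escapes through the Dirichlet boundary.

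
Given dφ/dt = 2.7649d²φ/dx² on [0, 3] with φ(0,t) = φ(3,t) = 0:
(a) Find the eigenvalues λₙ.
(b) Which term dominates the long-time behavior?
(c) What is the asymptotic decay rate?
Eigenvalues: λₙ = 2.7649n²π²/3².
First three modes:
  n=1: λ₁ = 2.7649π²/3² ≈ 3.032
  n=2: λ₂ = 11.0596π²/3² ≈ 12.128 (4× faster decay)
  n=3: λ₃ = 24.8841π²/3² ≈ 27.288 (9× faster decay)
As t → ∞, higher modes decay exponentially faster. The n=1 mode dominates: φ ~ c₁ sin(πx/3) e^{-λ₁t}.
Decay rate: λ₁ = 2.7649π²/3² ≈ 3.032.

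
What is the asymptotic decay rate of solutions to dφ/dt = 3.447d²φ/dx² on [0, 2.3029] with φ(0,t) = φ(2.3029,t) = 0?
Eigenvalues: λₙ = 3.447n²π²/2.3029².
First three modes:
  n=1: λ₁ = 3.447π²/2.3029² ≈ 6.415
  n=2: λ₂ = 13.788π²/2.3029² ≈ 25.66 (4× faster decay)
  n=3: λ₃ = 31.023π²/2.3029² ≈ 57.734 (9× faster decay)
As t → ∞, higher modes decay exponentially faster. The n=1 mode dominates: φ ~ c₁ sin(πx/2.3029) e^{-λ₁t}.
Decay rate: λ₁ = 3.447π²/2.3029² ≈ 6.415.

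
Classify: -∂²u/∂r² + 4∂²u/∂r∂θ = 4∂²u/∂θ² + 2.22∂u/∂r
Rewriting in standard form: -∂²u/∂r² + 4∂²u/∂r∂θ - 4∂²u/∂θ² - 2.22∂u/∂r = 0. Parabolic (discriminant = 0).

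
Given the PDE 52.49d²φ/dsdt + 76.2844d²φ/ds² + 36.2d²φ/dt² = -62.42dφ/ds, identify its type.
Rewriting in standard form: 76.2844d²φ/ds² + 52.49d²φ/dsdt + 36.2d²φ/dt² + 62.42dφ/ds = 0. The second-order coefficients are A = 76.2844, B = 52.49, C = 36.2. Since B² - 4AC = -8290.78102 < 0, this is an elliptic PDE.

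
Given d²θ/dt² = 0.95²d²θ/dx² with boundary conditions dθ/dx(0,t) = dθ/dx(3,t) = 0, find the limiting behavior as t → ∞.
θ oscillates about a mean that drifts linearly in t (generically unbounded; no decay). There is no damping, so the nonconstant modes persist as standing waves (energy conserved, no decay). But with Neumann conditions at both ends the constant mode has eigenvalue 0: the spatial mean M(t) of θ satisfies M'' = 0, so M(t) = M(0) + M'(0)·t. Unless the initial velocity has zero mean (∫θ_t(x,0)dx = 0), the solution grows linearly in t (unbounded, though not exponentially); if it does have zero mean, the solution stays bounded and simply oscillates.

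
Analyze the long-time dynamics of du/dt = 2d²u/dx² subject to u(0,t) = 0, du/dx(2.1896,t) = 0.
Long-time behavior: u → 0. Heat escapes through the Dirichlet boundary.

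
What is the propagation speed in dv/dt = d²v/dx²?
Infinite. The heat equation is parabolic, not hyperbolic, so disturbances propagate instantly.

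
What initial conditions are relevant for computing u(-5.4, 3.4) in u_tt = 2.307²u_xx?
Domain of dependence: [-13.2438, 2.4438]. Signals travel at speed 2.307, so data within |x - -5.4| ≤ 2.307·3.4 = 7.8438 can reach the point.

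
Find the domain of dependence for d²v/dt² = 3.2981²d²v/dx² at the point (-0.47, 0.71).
Domain of dependence: [-2.811651, 1.871651]. Signals travel at speed 3.2981, so data within |x - -0.47| ≤ 3.2981·0.71 = 2.341651 can reach the point.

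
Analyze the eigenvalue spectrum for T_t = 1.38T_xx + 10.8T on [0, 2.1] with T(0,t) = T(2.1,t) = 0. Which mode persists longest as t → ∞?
Eigenvalues: λₙ = 1.38n²π²/2.1² - 10.8.
First three modes:
  n=1: λ₁ = 1.38π²/2.1² - 10.8 ≈ -7.712
  n=2: λ₂ = 5.52π²/2.1² - 10.8 ≈ 1.554
  n=3: λ₃ = 12.42π²/2.1² - 10.8 ≈ 16.996
Since 1.38π²/2.1² ≈ 3.088 < 10.8, λ₁ < 0.
The n=1 mode grows fastest (−λₙ is largest for n=1) → dominates.
Asymptotic: T ~ c₁ sin(πx/2.1) e^{7.712t} (exponential growth at rate −λ₁ ≈ 7.712).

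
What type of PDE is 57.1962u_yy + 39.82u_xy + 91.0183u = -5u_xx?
Rewriting in standard form: 5u_xx + 39.82u_xy + 57.1962u_yy + 91.0183u = 0. With A = 5, B = 39.82, C = 57.1962, the discriminant is 441.7084. This is a hyperbolic PDE.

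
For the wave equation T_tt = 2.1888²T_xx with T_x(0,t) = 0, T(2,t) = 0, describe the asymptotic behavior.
T oscillates (no decay). Energy is conserved; the solution oscillates indefinitely as standing waves.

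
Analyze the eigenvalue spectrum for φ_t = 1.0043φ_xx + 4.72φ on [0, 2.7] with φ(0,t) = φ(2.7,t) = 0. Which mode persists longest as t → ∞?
Eigenvalues: λₙ = 1.0043n²π²/2.7² - 4.72.
First three modes:
  n=1: λ₁ = 1.0043π²/2.7² - 4.72 ≈ -3.36
  n=2: λ₂ = 4.0172π²/2.7² - 4.72 ≈ 0.719
  n=3: λ₃ = 9.0387π²/2.7² - 4.72 ≈ 7.517
Since 1.0043π²/2.7² ≈ 1.36 < 4.72, λ₁ < 0.
The n=1 mode grows fastest (−λₙ is largest for n=1) → dominates.
Asymptotic: φ ~ c₁ sin(πx/2.7) e^{3.36t} (exponential growth at rate −λ₁ ≈ 3.36).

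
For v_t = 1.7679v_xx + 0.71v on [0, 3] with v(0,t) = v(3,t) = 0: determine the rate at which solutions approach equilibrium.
Eigenvalues: λₙ = 1.7679n²π²/3² - 0.71.
First three modes:
  n=1: λ₁ = 1.7679π²/3² - 0.71 ≈ 1.229
  n=2: λ₂ = 7.0716π²/3² - 0.71 ≈ 7.045
  n=3: λ₃ = 15.9111π²/3² - 0.71 ≈ 16.738
Since 1.7679π²/3² ≈ 1.939 > 0.71, all λₙ > 0.
The n=1 mode decays slowest → dominates as t → ∞.
Asymptotic: v ~ c₁ sin(πx/3) e^{-λ₁t} with decay rate λ₁ ≈ 1.229.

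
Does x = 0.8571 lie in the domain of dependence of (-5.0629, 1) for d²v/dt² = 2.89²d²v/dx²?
No. The domain of dependence is [-7.9529, -2.1729], and 0.8571 is outside this interval.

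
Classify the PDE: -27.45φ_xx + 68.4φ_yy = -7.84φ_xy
Rewriting in standard form: -27.45φ_xx + 7.84φ_xy + 68.4φ_yy = 0. A = -27.45, B = 7.84, C = 68.4. Discriminant B² - 4AC = 7571.7856. Since 7571.7856 > 0, hyperbolic.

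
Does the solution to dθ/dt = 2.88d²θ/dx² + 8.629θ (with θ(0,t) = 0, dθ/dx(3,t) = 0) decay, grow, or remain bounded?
θ grows unboundedly. Reaction dominates diffusion (r=8.629 > κπ²/(4L²)≈0.79); solution grows exponentially.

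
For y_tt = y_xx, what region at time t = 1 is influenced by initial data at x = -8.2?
Domain of influence: [-9.2, -7.2]. Data at x = -8.2 spreads outward at speed 1.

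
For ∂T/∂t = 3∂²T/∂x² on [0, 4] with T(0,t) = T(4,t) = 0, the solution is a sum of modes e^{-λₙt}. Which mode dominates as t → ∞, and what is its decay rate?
Eigenvalues: λₙ = 3n²π²/4².
First three modes:
  n=1: λ₁ = 3π²/4² ≈ 1.851
  n=2: λ₂ = 12π²/4² ≈ 7.402 (4× faster decay)
  n=3: λ₃ = 27π²/4² ≈ 16.655 (9× faster decay)
As t → ∞, higher modes decay exponentially faster. The n=1 mode dominates: T ~ c₁ sin(πx/4) e^{-λ₁t}.
Decay rate: λ₁ = 3π²/4² ≈ 1.851.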